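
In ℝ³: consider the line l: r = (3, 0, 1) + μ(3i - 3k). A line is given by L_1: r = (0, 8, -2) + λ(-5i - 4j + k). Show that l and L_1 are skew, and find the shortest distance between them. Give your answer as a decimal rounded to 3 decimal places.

8.083

Common perpendicular direction n = (3, 0, -3) × (-5, -4, 1) = (-12, 12, -12).
With w = (0, 8, -2) − (3, 0, 1) = (-3, 8, -3), w · n = 168.
Since n ≠ 0 the lines are not parallel, and w · n = 168 ≠ 0 so they do not intersect; hence they are skew.
Distance = |w · n| / |n| = |168| / √432 ≈ 8.083.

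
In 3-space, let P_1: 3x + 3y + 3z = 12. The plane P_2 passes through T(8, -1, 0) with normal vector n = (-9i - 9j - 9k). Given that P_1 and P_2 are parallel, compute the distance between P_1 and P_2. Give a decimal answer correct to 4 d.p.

P_2: n·r = n·T gives -9x - 9y - 9z = -63.
Rescale P_2 by 1/(-3): 3x + 3y + 3z = 21. Then distance = |12 − 21| / √27 ≈ 1.7321.

1.7321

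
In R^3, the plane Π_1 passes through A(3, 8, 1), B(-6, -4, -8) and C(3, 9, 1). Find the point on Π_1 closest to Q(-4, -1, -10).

AB = (-9, -12, -9), AC = (0, 1, 0); a normal to Π_1 is AB × AC = (9, 0, -9).
Using A: Π_1 has equation 9x - 9z = 18.
Foot = Q − λn with λ = (n·Q − d)/|n|² = (54 − 18)/162 = 2/9.
Foot = (-4, -1, -10) − (2/9)·(9, 0, -9) = (-6, -1, -8).

(-6, -1, -8)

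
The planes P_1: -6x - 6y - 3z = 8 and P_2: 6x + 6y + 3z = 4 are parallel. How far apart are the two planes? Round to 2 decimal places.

1.33

Rescale P_2 by 1/(-1): -6x - 6y - 3z = -4. Then distance = |8 − (-4)| / √81 ≈ 1.33.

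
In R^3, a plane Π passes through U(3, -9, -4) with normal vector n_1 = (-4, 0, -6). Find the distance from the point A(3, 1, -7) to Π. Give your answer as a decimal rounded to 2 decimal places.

Π: n_1·r = n_1·U gives -4x - 6z = 12.
n·A − d = (-4)·(3) + (0)·(1) + (-6)·(-7) − 12 = 18; |n| = √52.
Distance = |18| / √52 = 18/√52 ≈ 2.50.

2.50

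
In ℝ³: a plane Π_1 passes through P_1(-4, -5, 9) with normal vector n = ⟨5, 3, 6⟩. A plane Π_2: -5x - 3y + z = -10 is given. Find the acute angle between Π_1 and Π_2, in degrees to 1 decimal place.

55.6

Π_1: n·r = n·P_1 gives 5x + 3y + 6z = 19.
cos θ = |n₁·n₂| / (|n₁||n₂|) = |-28| / (√70 · √35).
θ = arccos(0.56569) ≈ 55.6°.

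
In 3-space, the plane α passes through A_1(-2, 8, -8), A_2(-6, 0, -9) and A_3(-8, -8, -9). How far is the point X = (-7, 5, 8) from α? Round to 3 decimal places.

A_1A_2 = (-4, -8, -1), A_1A_3 = (-6, -16, -1); a normal to α is A_1A_2 × A_1A_3 = (-8, 2, 16).
Using A_1: α has equation -8x + 2y + 16z = -96.
n·X − d = (-8)·(-7) + (2)·(5) + (16)·(8) − (-96) = 290; |n| = √324.
Distance = |290| / √324 = 290/√324 ≈ 16.111.

16.111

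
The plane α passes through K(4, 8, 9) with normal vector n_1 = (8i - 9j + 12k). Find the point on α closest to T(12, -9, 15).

(4, 0, 3)

α: n_1·r = n_1·K gives 8x - 9y + 12z = 68.
Foot = T − λn with λ = (n·T − d)/|n|² = (357 − 68)/289 = 1.
Foot = (12, -9, 15) − 1·(8, -9, 12) = (4, 0, 3).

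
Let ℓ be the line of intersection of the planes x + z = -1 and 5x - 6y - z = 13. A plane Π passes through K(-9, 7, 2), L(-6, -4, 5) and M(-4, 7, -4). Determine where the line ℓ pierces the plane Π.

Direction of ℓ: (1, 0, 1) × (5, -6, -1) = (6, 6, -6).
A point on ℓ: solving the two plane equations with x = -6 gives (-6, -8, 5).
KL = (3, -11, 3), KM = (5, 0, -6); a normal to Π is KL × KM = (66, 33, 55).
Using K: Π has equation 66x + 33y + 55z = -253.
Substitute r = (-6, -8, 5) + t(6, 6, -6) into the plane: -385 + 264t = -253, so t = 1/2.
Intersection: (-6, -8, 5) + (1/2)·(6, 6, -6) = (-3, -5, 2).

(-3, -5, 2)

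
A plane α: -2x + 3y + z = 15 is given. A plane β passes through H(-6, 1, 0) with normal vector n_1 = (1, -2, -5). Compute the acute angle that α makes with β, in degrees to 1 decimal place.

50.6

β: n_1·r = n_1·H gives x - 2y - 5z = -8.
cos θ = |n₁·n₂| / (|n₁||n₂|) = |-13| / (√14 · √30).
θ = arccos(0.63434) ≈ 50.6°.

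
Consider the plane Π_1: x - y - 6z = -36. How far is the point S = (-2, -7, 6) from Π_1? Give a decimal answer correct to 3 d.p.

0.811

n·S − d = (1)·(-2) + (-1)·(-7) + (-6)·(6) − (-36) = 5; |n| = √38.
Distance = |5| / √38 = 5/√38 ≈ 0.811.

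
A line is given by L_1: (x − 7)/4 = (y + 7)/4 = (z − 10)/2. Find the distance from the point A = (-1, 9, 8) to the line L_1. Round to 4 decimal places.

17.3845

L_1 has direction (4, 4, 2) through (7, -7, 10).
Taking (7, -7, 10) on L_1 with direction v = (4, 4, 2): w = A − (7, -7, 10) = (-8, 16, -2), and w × v = (40, 8, -96).
Distance = |w × v| / |v| = √10880 / √36 ≈ 17.3845.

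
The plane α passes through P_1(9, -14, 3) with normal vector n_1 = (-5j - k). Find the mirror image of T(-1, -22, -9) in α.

α: n_1·r = n_1·P_1 gives -5y - z = 67.
λ = (n·T − d)/|n|² = (119 − 67)/26 = 2.
Reflection = T − 2λn = (-1, -22, -9) − 4·(0, -5, -1) = (-1, -2, -5).

(-1, -2, -5)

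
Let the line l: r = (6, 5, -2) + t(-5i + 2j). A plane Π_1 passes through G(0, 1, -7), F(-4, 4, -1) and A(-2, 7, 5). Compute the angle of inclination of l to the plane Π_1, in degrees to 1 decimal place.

19.4

GF = (-4, 3, 6), GA = (-2, 6, 12); a normal to Π_1 is GF × GA = (0, 36, -18).
Using G: Π_1 has equation 36y - 18z = 162.
sin θ = |n·v| / (|n||v|) = |72| / (√1620 · √29) = 0.33218.
θ ≈ 19.4°.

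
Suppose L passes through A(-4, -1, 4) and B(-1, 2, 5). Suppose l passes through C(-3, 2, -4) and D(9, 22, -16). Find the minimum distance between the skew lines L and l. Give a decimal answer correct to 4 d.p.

A direction vector for L is B − A = (3, 3, 1).
A direction vector for l is D − C = (12, 20, -12).
Common perpendicular direction n = (3, 3, 1) × (12, 20, -12) = (-56, 48, 24).
With w = (-3, 2, -4) − (-4, -1, 4) = (1, 3, -8), w · n = -104.
Distance = |w · n| / |n| = |-104| / √6016 ≈ 1.3408.

1.3408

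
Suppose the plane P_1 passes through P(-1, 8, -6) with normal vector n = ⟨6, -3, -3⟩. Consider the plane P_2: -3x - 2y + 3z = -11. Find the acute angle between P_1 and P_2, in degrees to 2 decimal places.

P_1: n·r = n·P gives 6x - 3y - 3z = -12.
cos θ = |n₁·n₂| / (|n₁||n₂|) = |-21| / (√54 · √22).
θ = arccos(0.60927) ≈ 52.46°.

52.46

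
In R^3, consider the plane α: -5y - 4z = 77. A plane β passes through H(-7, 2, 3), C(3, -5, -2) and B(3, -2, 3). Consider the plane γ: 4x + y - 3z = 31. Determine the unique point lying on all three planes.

HC = (10, -7, -5), HB = (10, -4, 0); a normal to β is HC × HB = (-20, -50, 30).
Using H: β has equation -20x - 50y + 30z = 130.
Solving the 3×3 linear system -5y - 4z = 77, -20x - 50y + 30z = 130, 4x + y - 3z = 31 (e.g. by elimination or Cramer's rule, determinant = -1020) gives (4, -9, -8).

(4, -9, -8)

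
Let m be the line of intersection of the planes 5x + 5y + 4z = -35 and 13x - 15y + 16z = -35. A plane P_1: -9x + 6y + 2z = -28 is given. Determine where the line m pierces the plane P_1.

(0, -3, -5)

Direction of m: (5, 5, 4) × (13, -15, 16) = (140, -28, -140).
A point on m: solving the two plane equations with x = 15 gives (15, -6, -20).
Substitute r = (15, -6, -20) + t(140, -28, -140) into the plane: -211 + (-1708)t = -28, so t = -3/28.
Intersection: (15, -6, -20) + (-3/28)·(140, -28, -140) = (0, -3, -5).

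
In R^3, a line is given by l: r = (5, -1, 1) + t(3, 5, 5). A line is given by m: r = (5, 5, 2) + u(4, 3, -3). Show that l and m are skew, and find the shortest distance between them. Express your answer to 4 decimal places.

3.7774

Common perpendicular direction n = (3, 5, 5) × (4, 3, -3) = (-30, 29, -11).
With w = (5, 5, 2) − (5, -1, 1) = (0, 6, 1), w · n = 163.
Since n ≠ 0 the lines are not parallel, and w · n = 163 ≠ 0 so they do not intersect; hence they are skew.
Distance = |w · n| / |n| = |163| / √1862 ≈ 3.7774.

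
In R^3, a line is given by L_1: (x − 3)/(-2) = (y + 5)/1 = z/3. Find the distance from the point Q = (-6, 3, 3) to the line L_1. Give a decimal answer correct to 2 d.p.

8.15

L_1 has direction (-2, 1, 3) through (3, -5, 0).
Taking (3, -5, 0) on L_1 with direction v = (-2, 1, 3): w = Q − (3, -5, 0) = (-9, 8, 3), and w × v = (21, 21, 7).
Distance = |w × v| / |v| = √931 / √14 ≈ 8.15.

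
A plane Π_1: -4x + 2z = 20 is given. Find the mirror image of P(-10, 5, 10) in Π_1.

(6, 5, 2)

λ = (n·P − d)/|n|² = (60 − 20)/20 = 2.
Reflection = P − 2λn = (-10, 5, 10) − 4·(-4, 0, 2) = (6, 5, 2).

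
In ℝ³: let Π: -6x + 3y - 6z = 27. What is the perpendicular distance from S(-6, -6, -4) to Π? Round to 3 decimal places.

1.667

n·S − d = (-6)·(-6) + (3)·(-6) + (-6)·(-4) − 27 = 15; |n| = √81.
Distance = |15| / √81 = 15/√81 ≈ 1.667.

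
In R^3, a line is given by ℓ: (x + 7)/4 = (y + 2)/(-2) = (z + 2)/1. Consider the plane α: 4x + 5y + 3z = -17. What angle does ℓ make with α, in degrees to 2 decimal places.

ℓ has direction (4, -2, 1) through (-7, -2, -2).
sin θ = |n·v| / (|n||v|) = |9| / (√50 · √21) = 0.27775.
θ ≈ 16.13°.

16.13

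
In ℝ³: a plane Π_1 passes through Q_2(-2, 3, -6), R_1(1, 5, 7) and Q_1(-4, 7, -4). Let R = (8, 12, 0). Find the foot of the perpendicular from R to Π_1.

(-1, 6, 3)

Q_2R_1 = (3, 2, 13), Q_2Q_1 = (-2, 4, 2); a normal to Π_1 is Q_2R_1 × Q_2Q_1 = (-48, -32, 16).
Using Q_2: Π_1 has equation -48x - 32y + 16z = -96.
Foot = R − λn with λ = (n·R − d)/|n|² = (-768 − (-96))/3584 = -3/16.
Foot = (8, 12, 0) − (-3/16)·(-48, -32, 16) = (-1, 6, 3).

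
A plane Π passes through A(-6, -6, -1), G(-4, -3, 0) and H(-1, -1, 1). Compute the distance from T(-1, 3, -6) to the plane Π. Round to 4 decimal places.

AG = (2, 3, 1), AH = (5, 5, 2); a normal to Π is AG × AH = (1, 1, -5).
Using A: Π has equation x + y - 5z = -7.
n·T − d = (1)·(-1) + (1)·(3) + (-5)·(-6) − (-7) = 39; |n| = √27.
Distance = |39| / √27 = 39/√27 ≈ 7.5056.

7.5056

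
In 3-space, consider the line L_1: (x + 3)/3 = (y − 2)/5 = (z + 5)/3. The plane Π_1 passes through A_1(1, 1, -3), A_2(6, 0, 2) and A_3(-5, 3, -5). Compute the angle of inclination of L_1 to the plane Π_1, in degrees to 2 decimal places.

L_1 has direction (3, 5, 3) through (-3, 2, -5).
A_1A_2 = (5, -1, 5), A_1A_3 = (-6, 2, -2); a normal to Π_1 is A_1A_2 × A_1A_3 = (-8, -20, 4).
Using A_1: Π_1 has equation -8x - 20y + 4z = -40.
sin θ = |n·v| / (|n||v|) = |-112| / (√480 · √43) = 0.77958.
θ ≈ 51.22°.

51.22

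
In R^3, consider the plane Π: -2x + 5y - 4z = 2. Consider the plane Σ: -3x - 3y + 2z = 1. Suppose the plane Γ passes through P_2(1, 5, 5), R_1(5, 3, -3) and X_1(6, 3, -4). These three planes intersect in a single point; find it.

(-1, 4, 5)

P_2R_1 = (4, -2, -8), P_2X_1 = (5, -2, -9); a normal to Γ is P_2R_1 × P_2X_1 = (2, -4, 2).
Using P_2: Γ has equation 2x - 4y + 2z = -8.
Solving the 3×3 linear system -2x + 5y - 4z = 2, -3x - 3y + 2z = 1, 2x - 4y + 2z = -8 (e.g. by elimination or Cramer's rule, determinant = -26) gives (-1, 4, 5).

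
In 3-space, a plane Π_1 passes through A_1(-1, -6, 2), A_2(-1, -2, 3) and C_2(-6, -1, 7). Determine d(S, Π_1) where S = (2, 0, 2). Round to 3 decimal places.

0.588

A_1A_2 = (0, 4, 1), A_1C_2 = (-5, 5, 5); a normal to Π_1 is A_1A_2 × A_1C_2 = (15, -5, 20).
Using A_1: Π_1 has equation 15x - 5y + 20z = 55.
n·S − d = (15)·(2) + (-5)·(0) + (20)·(2) − 55 = 15; |n| = √650.
Distance = |15| / √650 = 15/√650 ≈ 0.588.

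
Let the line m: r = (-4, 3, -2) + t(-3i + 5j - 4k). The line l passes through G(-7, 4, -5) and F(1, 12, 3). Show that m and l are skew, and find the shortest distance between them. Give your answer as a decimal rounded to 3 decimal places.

A direction vector for l is F − G = (8, 8, 8).
Common perpendicular direction n = (-3, 5, -4) × (8, 8, 8) = (72, -8, -64).
With w = (-7, 4, -5) − (-4, 3, -2) = (-3, 1, -3), w · n = -32.
Since n ≠ 0 the lines are not parallel, and w · n = -32 ≠ 0 so they do not intersect; hence they are skew.
Distance = |w · n| / |n| = |-32| / √9344 ≈ 0.331.

0.331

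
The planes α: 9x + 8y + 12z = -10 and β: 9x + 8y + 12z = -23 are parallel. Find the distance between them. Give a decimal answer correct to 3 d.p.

0.765

Same normal n = (9, 8, 12) with |n| = √289; distance = |-10 − (-23)| / |n| = 13/√289 ≈ 0.765.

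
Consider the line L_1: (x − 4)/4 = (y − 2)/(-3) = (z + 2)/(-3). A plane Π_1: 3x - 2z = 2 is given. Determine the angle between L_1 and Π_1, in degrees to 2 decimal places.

58.89

L_1 has direction (4, -3, -3) through (4, 2, -2).
sin θ = |n·v| / (|n||v|) = |18| / (√13 · √34) = 0.85617.
θ ≈ 58.89°.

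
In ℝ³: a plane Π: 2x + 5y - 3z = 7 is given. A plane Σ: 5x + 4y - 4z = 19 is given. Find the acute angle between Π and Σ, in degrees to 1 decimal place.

cos θ = |n₁·n₂| / (|n₁||n₂|) = |42| / (√38 · √57).
θ = arccos(0.90244) ≈ 25.5°.

25.5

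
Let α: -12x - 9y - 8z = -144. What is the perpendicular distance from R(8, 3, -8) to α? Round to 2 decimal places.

5.00

n·R − d = (-12)·(8) + (-9)·(3) + (-8)·(-8) − (-144) = 85; |n| = √289.
Distance = |85| / √289 = 85/√289 ≈ 5.00.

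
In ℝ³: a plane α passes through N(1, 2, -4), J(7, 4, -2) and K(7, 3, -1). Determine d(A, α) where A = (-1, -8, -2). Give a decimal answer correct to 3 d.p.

NJ = (6, 2, 2), NK = (6, 1, 3); a normal to α is NJ × NK = (4, -6, -6).
Using N: α has equation 4x - 6y - 6z = 16.
n·A − d = (4)·(-1) + (-6)·(-8) + (-6)·(-2) − 16 = 40; |n| = √88.
Distance = |40| / √88 = 40/√88 ≈ 4.264.

4.264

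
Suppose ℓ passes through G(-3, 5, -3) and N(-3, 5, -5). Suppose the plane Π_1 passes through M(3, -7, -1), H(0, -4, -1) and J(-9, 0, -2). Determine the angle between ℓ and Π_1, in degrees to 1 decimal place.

74.2

A direction vector for ℓ is N − G = (0, 0, -2).
MH = (-3, 3, 0), MJ = (-12, 7, -1); a normal to Π_1 is MH × MJ = (-3, -3, 15).
Using M: Π_1 has equation -3x - 3y + 15z = -3.
sin θ = |n·v| / (|n||v|) = |-30| / (√243 · √4) = 0.96225.
θ ≈ 74.2°.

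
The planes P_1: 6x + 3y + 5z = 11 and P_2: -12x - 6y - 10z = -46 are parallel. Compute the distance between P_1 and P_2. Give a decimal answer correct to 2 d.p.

Rescale P_2 by 1/(-2): 6x + 3y + 5z = 23. Then distance = |11 − 23| / √70 ≈ 1.43.

1.43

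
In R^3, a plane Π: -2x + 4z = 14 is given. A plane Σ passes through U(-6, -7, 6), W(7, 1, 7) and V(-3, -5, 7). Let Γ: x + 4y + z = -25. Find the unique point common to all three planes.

(-3, -6, 2)

UW = (13, 8, 1), UV = (3, 2, 1); a normal to Σ is UW × UV = (6, -10, 2).
Using U: Σ has equation 6x - 10y + 2z = 46.
Solving the 3×3 linear system -2x + 4z = 14, 6x - 10y + 2z = 46, x + 4y + z = -25 (e.g. by elimination or Cramer's rule, determinant = 172) gives (-3, -6, 2).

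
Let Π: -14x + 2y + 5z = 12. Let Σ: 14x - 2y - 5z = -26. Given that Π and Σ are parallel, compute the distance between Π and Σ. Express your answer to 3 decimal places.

0.933

Rescale Σ by 1/(-1): -14x + 2y + 5z = 26. Then distance = |12 − 26| / √225 ≈ 0.933.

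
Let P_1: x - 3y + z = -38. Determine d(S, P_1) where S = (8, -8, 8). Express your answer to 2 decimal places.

n·S − d = (1)·(8) + (-3)·(-8) + (1)·(8) − (-38) = 78; |n| = √11.
Distance = |78| / √11 = 78/√11 ≈ 23.52.

23.52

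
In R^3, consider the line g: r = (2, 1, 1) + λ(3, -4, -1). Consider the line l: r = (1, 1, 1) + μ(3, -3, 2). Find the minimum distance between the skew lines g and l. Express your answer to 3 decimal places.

0.757

Common perpendicular direction n = (3, -4, -1) × (3, -3, 2) = (-11, -9, 3).
With w = (1, 1, 1) − (2, 1, 1) = (-1, 0, 0), w · n = 11.
Distance = |w · n| / |n| = |11| / √211 ≈ 0.757.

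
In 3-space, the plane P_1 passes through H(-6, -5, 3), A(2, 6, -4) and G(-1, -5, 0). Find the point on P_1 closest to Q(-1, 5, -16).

HA = (8, 11, -7), HG = (5, 0, -3); a normal to P_1 is HA × HG = (-33, -11, -55).
Using H: P_1 has equation -33x - 11y - 55z = 88.
Foot = Q − λn with λ = (n·Q − d)/|n|² = (858 − 88)/4235 = 2/11.
Foot = (-1, 5, -16) − (2/11)·(-33, -11, -55) = (5, 7, -6).

(5, 7, -6)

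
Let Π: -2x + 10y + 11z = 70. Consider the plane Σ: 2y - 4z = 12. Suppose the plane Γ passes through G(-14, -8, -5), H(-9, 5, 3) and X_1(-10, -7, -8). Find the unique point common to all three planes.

(-5, 6, 0)

GH = (5, 13, 8), GX_1 = (4, 1, -3); a normal to Γ is GH × GX_1 = (-47, 47, -47).
Using G: Γ has equation -47x + 47y - 47z = 517.
Solving the 3×3 linear system -2x + 10y + 11z = 70, 2y - 4z = 12, -47x + 47y - 47z = 517 (e.g. by elimination or Cramer's rule, determinant = 2726) gives (-5, 6, 0).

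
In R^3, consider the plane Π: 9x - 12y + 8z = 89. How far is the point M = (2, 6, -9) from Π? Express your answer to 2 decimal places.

12.65

n·M − d = (9)·(2) + (-12)·(6) + (8)·(-9) − 89 = -215; |n| = √289.
Distance = |-215| / √289 = 215/√289 ≈ 12.65.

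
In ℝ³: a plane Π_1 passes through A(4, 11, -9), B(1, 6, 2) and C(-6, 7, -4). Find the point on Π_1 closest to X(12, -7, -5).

(9, 8, 1)

AB = (-3, -5, 11), AC = (-10, -4, 5); a normal to Π_1 is AB × AC = (19, -95, -38).
Using A: Π_1 has equation 19x - 95y - 38z = -627.
Foot = X − λn with λ = (n·X − d)/|n|² = (1083 − (-627))/10830 = 3/19.
Foot = (12, -7, -5) − (3/19)·(19, -95, -38) = (9, 8, 1).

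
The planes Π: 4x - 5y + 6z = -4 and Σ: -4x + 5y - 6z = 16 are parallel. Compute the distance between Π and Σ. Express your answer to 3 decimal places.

1.368

Rescale Σ by 1/(-1): 4x - 5y + 6z = -16. Then distance = |-4 − (-16)| / √77 ≈ 1.368.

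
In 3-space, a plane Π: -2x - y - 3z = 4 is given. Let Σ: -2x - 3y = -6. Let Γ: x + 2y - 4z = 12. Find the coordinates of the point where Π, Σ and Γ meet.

(0, 2, -2)

Solving the 3×3 linear system -2x - y - 3z = 4, -2x - 3y = -6, x + 2y - 4z = 12 (e.g. by elimination or Cramer's rule, determinant = -13) gives (0, 2, -2).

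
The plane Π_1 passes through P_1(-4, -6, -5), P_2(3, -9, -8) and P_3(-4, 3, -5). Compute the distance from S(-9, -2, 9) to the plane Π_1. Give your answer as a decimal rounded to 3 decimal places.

P_1P_2 = (7, -3, -3), P_1P_3 = (0, 9, 0); a normal to Π_1 is P_1P_2 × P_1P_3 = (27, 0, 63).
Using P_1: Π_1 has equation 27x + 63z = -423.
n·S − d = (27)·(-9) + (0)·(-2) + (63)·(9) − (-423) = 747; |n| = √4698.
Distance = |747| / √4698 = 747/√4698 ≈ 10.898.

10.898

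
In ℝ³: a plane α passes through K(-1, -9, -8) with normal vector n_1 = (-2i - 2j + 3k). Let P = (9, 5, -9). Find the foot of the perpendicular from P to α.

(3, -1, 0)

α: n_1·r = n_1·K gives -2x - 2y + 3z = -4.
Foot = P − λn with λ = (n·P − d)/|n|² = (-55 − (-4))/17 = -3.
Foot = (9, 5, -9) − (-3)·(-2, -2, 3) = (3, -1, 0).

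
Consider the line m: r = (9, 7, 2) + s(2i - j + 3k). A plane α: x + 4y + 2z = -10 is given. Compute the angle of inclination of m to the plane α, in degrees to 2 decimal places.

sin θ = |n·v| / (|n||v|) = |4| / (√21 · √14) = 0.23328.
θ ≈ 13.49°.

13.49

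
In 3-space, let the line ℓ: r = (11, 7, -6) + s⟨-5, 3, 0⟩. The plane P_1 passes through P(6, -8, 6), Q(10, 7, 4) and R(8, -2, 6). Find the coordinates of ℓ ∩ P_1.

(6, 10, -6)

PQ = (4, 15, -2), PR = (2, 6, 0); a normal to P_1 is PQ × PR = (12, -4, -6).
Using P: P_1 has equation 12x - 4y - 6z = 68.
Substitute r = (11, 7, -6) + t(-5, 3, 0) into the plane: 140 + (-72)t = 68, so t = 1.
Intersection: (11, 7, -6) + 1·(-5, 3, 0) = (6, 10, -6).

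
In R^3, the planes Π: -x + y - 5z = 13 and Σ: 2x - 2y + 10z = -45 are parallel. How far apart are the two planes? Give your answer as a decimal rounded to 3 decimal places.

Rescale Σ by 1/(-2): -x + y - 5z = 45/2. Then distance = |13 − (45/2)| / √27 ≈ 1.828.

1.828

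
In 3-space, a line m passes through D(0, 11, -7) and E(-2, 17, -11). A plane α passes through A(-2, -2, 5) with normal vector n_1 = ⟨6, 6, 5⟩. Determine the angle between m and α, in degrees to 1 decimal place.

A direction vector for m is E − D = (-2, 6, -4).
α: n_1·r = n_1·A gives 6x + 6y + 5z = 1.
sin θ = |n·v| / (|n||v|) = |4| / (√97 · √56) = 0.05427.
θ ≈ 3.1°.

3.1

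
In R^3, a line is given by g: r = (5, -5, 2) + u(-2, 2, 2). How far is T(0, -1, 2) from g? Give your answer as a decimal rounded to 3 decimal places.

3.742

Taking (5, -5, 2) on g with direction v = (-2, 2, 2): w = T − (5, -5, 2) = (-5, 4, 0), and w × v = (8, 10, -2).
Distance = |w × v| / |v| = √168 / √12 ≈ 3.742.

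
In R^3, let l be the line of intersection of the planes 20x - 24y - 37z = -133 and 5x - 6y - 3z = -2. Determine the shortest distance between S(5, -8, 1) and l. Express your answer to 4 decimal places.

8.6612

Direction of l: (20, -24, -37) × (5, -6, -3) = (-150, -125, 0).
A point on l: solving the two plane equations with x = -7 gives (-7, -8, 5).
Taking (-7, -8, 5) on l with direction v = (-150, -125, 0): w = S − (-7, -8, 5) = (12, 0, -4), and w × v = (-500, 600, -1500).
Distance = |w × v| / |v| = √2860000 / √38125 ≈ 8.6612.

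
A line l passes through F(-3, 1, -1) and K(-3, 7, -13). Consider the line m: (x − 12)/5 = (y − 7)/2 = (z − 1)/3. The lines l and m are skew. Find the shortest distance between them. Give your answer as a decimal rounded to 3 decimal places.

A direction vector for l is K − F = (0, 6, -12).
m has direction (5, 2, 3) through (12, 7, 1).
Common perpendicular direction n = (0, 6, -12) × (5, 2, 3) = (42, -60, -30).
With w = (12, 7, 1) − (-3, 1, -1) = (15, 6, 2), w · n = 210.
Distance = |w · n| / |n| = |210| / √6264 ≈ 2.653.

2.653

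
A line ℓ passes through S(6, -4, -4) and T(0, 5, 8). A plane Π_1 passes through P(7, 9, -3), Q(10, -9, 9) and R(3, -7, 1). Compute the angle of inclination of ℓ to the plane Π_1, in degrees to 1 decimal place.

68.2

A direction vector for ℓ is T − S = (-6, 9, 12).
PQ = (3, -18, 12), PR = (-4, -16, 4); a normal to Π_1 is PQ × PR = (120, -60, -120).
Using P: Π_1 has equation 120x - 60y - 120z = 660.
sin θ = |n·v| / (|n||v|) = |-2700| / (√32400 · √261) = 0.92848.
θ ≈ 68.2°.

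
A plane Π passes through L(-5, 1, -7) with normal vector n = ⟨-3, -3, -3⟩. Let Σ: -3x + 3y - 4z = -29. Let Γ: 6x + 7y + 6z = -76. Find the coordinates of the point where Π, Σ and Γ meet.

Π: n·r = n·L gives -3x - 3y - 3z = 33.
Solving the 3×3 linear system -3x - 3y - 3z = 33, -3x + 3y - 4z = -29, 6x + 7y + 6z = -76 (e.g. by elimination or Cramer's rule, determinant = -3) gives (-3, -10, 2).

(-3, -10, 2)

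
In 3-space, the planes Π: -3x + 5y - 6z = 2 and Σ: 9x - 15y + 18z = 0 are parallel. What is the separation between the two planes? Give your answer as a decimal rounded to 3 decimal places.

Rescale Σ by 1/(-3): -3x + 5y - 6z = 0. Then distance = |2 − 0| / √70 ≈ 0.239.

0.239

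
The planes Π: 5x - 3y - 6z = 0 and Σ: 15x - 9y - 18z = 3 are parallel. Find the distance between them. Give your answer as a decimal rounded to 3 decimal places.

0.120

Rescale Σ by 1/3: 5x - 3y - 6z = 1. Then distance = |0 − 1| / √70 ≈ 0.120.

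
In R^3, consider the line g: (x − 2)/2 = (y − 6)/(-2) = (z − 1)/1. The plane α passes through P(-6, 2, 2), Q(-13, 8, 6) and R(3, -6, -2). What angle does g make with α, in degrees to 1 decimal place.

3.3

g has direction (2, -2, 1) through (2, 6, 1).
PQ = (-7, 6, 4), PR = (9, -8, -4); a normal to α is PQ × PR = (8, 8, 2).
Using P: α has equation 8x + 8y + 2z = -28.
sin θ = |n·v| / (|n||v|) = |2| / (√132 · √9) = 0.05803.
θ ≈ 3.3°.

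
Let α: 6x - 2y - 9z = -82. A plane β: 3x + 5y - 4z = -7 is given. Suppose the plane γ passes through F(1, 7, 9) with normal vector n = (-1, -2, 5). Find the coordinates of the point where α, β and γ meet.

γ: n·r = n·F gives -x - 2y + 5z = 30.
Solving the 3×3 linear system 6x - 2y - 9z = -82, 3x + 5y - 4z = -7, -x - 2y + 5z = 30 (e.g. by elimination or Cramer's rule, determinant = 133) gives (0, 5, 8).

(0, 5, 8)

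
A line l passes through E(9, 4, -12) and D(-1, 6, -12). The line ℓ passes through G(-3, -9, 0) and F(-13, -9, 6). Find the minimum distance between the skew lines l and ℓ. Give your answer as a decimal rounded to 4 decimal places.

10.6254

A direction vector for l is D − E = (-10, 2, 0).
A direction vector for ℓ is F − G = (-10, 0, 6).
Common perpendicular direction n = (-10, 2, 0) × (-10, 0, 6) = (12, 60, 20).
With w = (-3, -9, 0) − (9, 4, -12) = (-12, -13, 12), w · n = -684.
Distance = |w · n| / |n| = |-684| / √4144 ≈ 10.6254.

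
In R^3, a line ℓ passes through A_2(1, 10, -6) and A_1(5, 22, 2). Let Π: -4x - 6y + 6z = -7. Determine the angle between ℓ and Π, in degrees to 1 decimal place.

16.6

A direction vector for ℓ is A_1 − A_2 = (4, 12, 8).
sin θ = |n·v| / (|n||v|) = |-40| / (√88 · √224) = 0.28490.
θ ≈ 16.6°.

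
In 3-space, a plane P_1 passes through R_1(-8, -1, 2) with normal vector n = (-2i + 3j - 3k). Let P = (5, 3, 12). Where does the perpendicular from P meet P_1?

P_1: n·r = n·R_1 gives -2x + 3y - 3z = 7.
Foot = P − λn with λ = (n·P − d)/|n|² = (-37 − 7)/22 = -2.
Foot = (5, 3, 12) − (-2)·(-2, 3, -3) = (1, 9, 6).

(1, 9, 6)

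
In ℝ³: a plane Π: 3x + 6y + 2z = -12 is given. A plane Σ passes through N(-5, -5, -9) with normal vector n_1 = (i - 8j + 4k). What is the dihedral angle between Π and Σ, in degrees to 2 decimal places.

Σ: n_1·r = n_1·N gives x - 8y + 4z = -1.
cos θ = |n₁·n₂| / (|n₁||n₂|) = |-37| / (√49 · √81).
θ = arccos(0.58730) ≈ 54.03°.

54.03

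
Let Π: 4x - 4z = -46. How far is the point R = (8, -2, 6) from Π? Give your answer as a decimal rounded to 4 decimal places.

n·R − d = (4)·(8) + (0)·(-2) + (-4)·(6) − (-46) = 54; |n| = √32.
Distance = |54| / √32 = 54/√32 ≈ 9.5459.

9.5459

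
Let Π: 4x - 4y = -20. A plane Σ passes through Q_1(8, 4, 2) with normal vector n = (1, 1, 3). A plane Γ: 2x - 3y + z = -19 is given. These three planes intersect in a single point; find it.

(5, 10, 1)

Σ: n·r = n·Q_1 gives x + y + 3z = 18.
Solving the 3×3 linear system 4x - 4y = -20, x + y + 3z = 18, 2x - 3y + z = -19 (e.g. by elimination or Cramer's rule, determinant = 20) gives (5, 10, 1).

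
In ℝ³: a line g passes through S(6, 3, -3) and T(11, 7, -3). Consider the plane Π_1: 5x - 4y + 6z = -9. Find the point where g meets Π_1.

(1, -1, -3)

A direction vector for g is T − S = (5, 4, 0).
Substitute r = (6, 3, -3) + t(5, 4, 0) into the plane: 0 + 9t = -9, so t = -1.
Intersection: (6, 3, -3) + (-1)·(5, 4, 0) = (1, -1, -3).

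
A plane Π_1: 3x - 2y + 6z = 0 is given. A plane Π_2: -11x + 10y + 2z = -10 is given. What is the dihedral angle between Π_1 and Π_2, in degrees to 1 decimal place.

cos θ = |n₁·n₂| / (|n₁||n₂|) = |-41| / (√49 · √225).
θ = arccos(0.39048) ≈ 67.0°.

67.0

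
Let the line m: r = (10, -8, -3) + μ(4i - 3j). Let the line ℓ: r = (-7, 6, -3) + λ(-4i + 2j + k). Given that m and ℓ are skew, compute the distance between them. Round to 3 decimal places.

Common perpendicular direction n = (4, -3, 0) × (-4, 2, 1) = (-3, -4, -4).
With w = (-7, 6, -3) − (10, -8, -3) = (-17, 14, 0), w · n = -5.
Distance = |w · n| / |n| = |-5| / √41 ≈ 0.781.

0.781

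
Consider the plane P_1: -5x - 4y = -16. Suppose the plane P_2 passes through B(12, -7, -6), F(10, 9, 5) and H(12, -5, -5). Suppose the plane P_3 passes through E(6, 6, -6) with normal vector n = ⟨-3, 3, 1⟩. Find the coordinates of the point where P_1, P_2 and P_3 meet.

(4, -1, 9)

BF = (-2, 16, 11), BH = (0, 2, 1); a normal to P_2 is BF × BH = (-6, 2, -4).
Using B: P_2 has equation -6x + 2y - 4z = -62.
P_3: n·r = n·E gives -3x + 3y + z = -6.
Solving the 3×3 linear system -5x - 4y = -16, -6x + 2y - 4z = -62, -3x + 3y + z = -6 (e.g. by elimination or Cramer's rule, determinant = -142) gives (4, -1, 9).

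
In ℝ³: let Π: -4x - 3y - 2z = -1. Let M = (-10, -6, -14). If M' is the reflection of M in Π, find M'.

(14, 12, -2)

λ = (n·M − d)/|n|² = (86 − (-1))/29 = 3.
Reflection = M − 2λn = (-10, -6, -14) − 6·(-4, -3, -2) = (14, 12, -2).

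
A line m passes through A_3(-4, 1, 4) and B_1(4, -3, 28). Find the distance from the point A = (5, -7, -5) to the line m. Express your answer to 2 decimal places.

14.38

A direction vector for m is B_1 − A_3 = (8, -4, 24).
Taking (-4, 1, 4) on m with direction v = (8, -4, 24): w = A − (-4, 1, 4) = (9, -8, -9), and w × v = (-228, -288, 28).
Distance = |w × v| / |v| = √135712 / √656 ≈ 14.38.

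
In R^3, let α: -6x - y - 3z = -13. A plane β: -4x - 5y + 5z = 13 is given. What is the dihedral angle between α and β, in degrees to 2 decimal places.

75.28

cos θ = |n₁·n₂| / (|n₁||n₂|) = |14| / (√46 · √66).
θ = arccos(0.25408) ≈ 75.28°.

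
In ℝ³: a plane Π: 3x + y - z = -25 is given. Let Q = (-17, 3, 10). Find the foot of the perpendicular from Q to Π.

Foot = Q − λn with λ = (n·Q − d)/|n|² = (-58 − (-25))/11 = -3.
Foot = (-17, 3, 10) − (-3)·(3, 1, -1) = (-8, 6, 7).

(-8, 6, 7)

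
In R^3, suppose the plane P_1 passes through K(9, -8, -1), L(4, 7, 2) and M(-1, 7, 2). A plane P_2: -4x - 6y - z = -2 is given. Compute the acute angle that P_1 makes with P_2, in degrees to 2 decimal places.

88.46

KL = (-5, 15, 3), KM = (-10, 15, 3); a normal to P_1 is KL × KM = (0, -15, 75).
Using K: P_1 has equation -15y + 75z = 45.
cos θ = |n₁·n₂| / (|n₁||n₂|) = |15| / (√5850 · √53).
θ = arccos(0.02694) ≈ 88.46°.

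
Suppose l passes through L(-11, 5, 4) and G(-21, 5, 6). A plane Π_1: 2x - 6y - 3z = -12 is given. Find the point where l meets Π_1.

(9, 5, 0)

A direction vector for l is G − L = (-10, 0, 2).
Substitute r = (-11, 5, 4) + t(-10, 0, 2) into the plane: -64 + (-26)t = -12, so t = -2.
Intersection: (-11, 5, 4) + (-2)·(-10, 0, 2) = (9, 5, 0).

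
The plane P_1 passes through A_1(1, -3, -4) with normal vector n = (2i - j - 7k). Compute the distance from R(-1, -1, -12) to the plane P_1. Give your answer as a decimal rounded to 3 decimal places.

6.804

P_1: n·r = n·A_1 gives 2x - y - 7z = 33.
n·R − d = (2)·(-1) + (-1)·(-1) + (-7)·(-12) − 33 = 50; |n| = √54.
Distance = |50| / √54 = 50/√54 ≈ 6.804.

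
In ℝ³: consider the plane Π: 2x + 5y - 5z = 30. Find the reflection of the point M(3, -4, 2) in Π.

λ = (n·M − d)/|n|² = (-24 − 30)/54 = -1.
Reflection = M − 2λn = (3, -4, 2) − (-2)·(2, 5, -5) = (7, 6, -8).

(7, 6, -8)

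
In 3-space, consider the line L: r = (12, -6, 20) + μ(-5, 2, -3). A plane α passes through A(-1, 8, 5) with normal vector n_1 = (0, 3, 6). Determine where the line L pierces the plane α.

(-8, 2, 8)

α: n_1·r = n_1·A gives 3y + 6z = 54.
Substitute r = (12, -6, 20) + t(-5, 2, -3) into the plane: 102 + (-12)t = 54, so t = 4.
Intersection: (12, -6, 20) + 4·(-5, 2, -3) = (-8, 2, 8).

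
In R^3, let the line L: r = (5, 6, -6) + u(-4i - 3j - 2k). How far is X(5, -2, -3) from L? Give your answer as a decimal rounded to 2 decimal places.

Taking (5, 6, -6) on L with direction v = (-4, -3, -2): w = X − (5, 6, -6) = (0, -8, 3), and w × v = (25, -12, -32).
Distance = |w × v| / |v| = √1793 / √29 ≈ 7.86.

7.86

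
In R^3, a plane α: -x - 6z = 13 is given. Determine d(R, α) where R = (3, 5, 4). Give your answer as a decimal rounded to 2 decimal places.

n·R − d = (-1)·(3) + (0)·(5) + (-6)·(4) − 13 = -40; |n| = √37.
Distance = |-40| / √37 = 40/√37 ≈ 6.58.

6.58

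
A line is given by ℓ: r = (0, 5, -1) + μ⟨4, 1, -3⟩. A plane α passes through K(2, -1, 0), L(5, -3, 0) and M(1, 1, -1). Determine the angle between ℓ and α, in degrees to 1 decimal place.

KL = (3, -2, 0), KM = (-1, 2, -1); a normal to α is KL × KM = (2, 3, 4).
Using K: α has equation 2x + 3y + 4z = 1.
sin θ = |n·v| / (|n||v|) = |-1| / (√29 · √26) = 0.03642.
θ ≈ 2.1°.

2.1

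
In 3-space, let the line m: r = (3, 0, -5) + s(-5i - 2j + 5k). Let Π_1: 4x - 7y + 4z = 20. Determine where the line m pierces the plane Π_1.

Substitute r = (3, 0, -5) + t(-5, -2, 5) into the plane: -8 + 14t = 20, so t = 2.
Intersection: (3, 0, -5) + 2·(-5, -2, 5) = (-7, -4, 5).

(-7, -4, 5)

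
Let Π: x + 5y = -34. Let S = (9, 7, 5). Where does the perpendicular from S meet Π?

Foot = S − λn with λ = (n·S − d)/|n|² = (44 − (-34))/26 = 3.
Foot = (9, 7, 5) − 3·(1, 5, 0) = (6, -8, 5).

(6, -8, 5)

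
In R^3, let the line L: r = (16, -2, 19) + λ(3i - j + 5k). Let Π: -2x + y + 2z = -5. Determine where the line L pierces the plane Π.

(7, 1, 4)

Substitute r = (16, -2, 19) + t(3, -1, 5) into the plane: 4 + 3t = -5, so t = -3.
Intersection: (16, -2, 19) + (-3)·(3, -1, 5) = (7, 1, 4).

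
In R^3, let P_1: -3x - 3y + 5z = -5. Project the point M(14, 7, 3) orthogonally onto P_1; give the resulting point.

Foot = M − λn with λ = (n·M − d)/|n|² = (-48 − (-5))/43 = -1.
Foot = (14, 7, 3) − (-1)·(-3, -3, 5) = (11, 4, 8).

(11, 4, 8)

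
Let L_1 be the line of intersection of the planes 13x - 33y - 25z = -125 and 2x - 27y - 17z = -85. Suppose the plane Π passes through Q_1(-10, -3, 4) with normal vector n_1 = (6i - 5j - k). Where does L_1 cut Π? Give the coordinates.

Direction of L_1: (13, -33, -25) × (2, -27, -17) = (-114, 171, -285).
A point on L_1: solving the two plane equations with x = -8 gives (-8, 12, -15).
Π: n_1·r = n_1·Q_1 gives 6x - 5y - z = -49.
Substitute r = (-8, 12, -15) + t(-114, 171, -285) into the plane: -93 + (-1254)t = -49, so t = -2/57.
Intersection: (-8, 12, -15) + (-2/57)·(-114, 171, -285) = (-4, 6, -5).

(-4, 6, -5)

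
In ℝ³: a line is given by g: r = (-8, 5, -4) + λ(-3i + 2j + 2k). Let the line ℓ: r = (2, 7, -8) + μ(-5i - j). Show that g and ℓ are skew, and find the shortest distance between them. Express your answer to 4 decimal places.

Common perpendicular direction n = (-3, 2, 2) × (-5, -1, 0) = (2, -10, 13).
With w = (2, 7, -8) − (-8, 5, -4) = (10, 2, -4), w · n = -52.
Since n ≠ 0 the lines are not parallel, and w · n = -52 ≠ 0 so they do not intersect; hence they are skew.
Distance = |w · n| / |n| = |-52| / √273 ≈ 3.1472.

3.1472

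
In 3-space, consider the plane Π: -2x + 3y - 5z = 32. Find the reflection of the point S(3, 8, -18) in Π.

(11, -4, 2)

λ = (n·S − d)/|n|² = (108 − 32)/38 = 2.
Reflection = S − 2λn = (3, 8, -18) − 4·(-2, 3, -5) = (11, -4, 2).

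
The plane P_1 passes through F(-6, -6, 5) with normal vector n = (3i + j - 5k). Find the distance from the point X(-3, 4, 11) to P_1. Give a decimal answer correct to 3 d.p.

1.859

P_1: n·r = n·F gives 3x + y - 5z = -49.
n·X − d = (3)·(-3) + (1)·(4) + (-5)·(11) − (-49) = -11; |n| = √35.
Distance = |-11| / √35 = 11/√35 ≈ 1.859.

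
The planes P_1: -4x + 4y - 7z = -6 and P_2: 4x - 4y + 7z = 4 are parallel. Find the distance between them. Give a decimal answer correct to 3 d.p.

Rescale P_2 by 1/(-1): -4x + 4y - 7z = -4. Then distance = |-6 − (-4)| / √81 ≈ 0.222.

0.222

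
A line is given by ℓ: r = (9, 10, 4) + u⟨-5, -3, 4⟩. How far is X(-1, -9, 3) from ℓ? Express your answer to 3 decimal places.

15.806

Taking (9, 10, 4) on ℓ with direction v = (-5, -3, 4): w = X − (9, 10, 4) = (-10, -19, -1), and w × v = (-79, 45, -65).
Distance = |w × v| / |v| = √12491 / √50 ≈ 15.806.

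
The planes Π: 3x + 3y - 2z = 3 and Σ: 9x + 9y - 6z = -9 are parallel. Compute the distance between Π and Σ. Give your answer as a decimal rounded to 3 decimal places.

1.279

Rescale Σ by 1/3: 3x + 3y - 2z = -3. Then distance = |3 − (-3)| / √22 ≈ 1.279.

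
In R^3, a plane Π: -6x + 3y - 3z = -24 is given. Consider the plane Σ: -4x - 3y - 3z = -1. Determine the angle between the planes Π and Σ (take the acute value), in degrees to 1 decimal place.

cos θ = |n₁·n₂| / (|n₁||n₂|) = |24| / (√54 · √34).
θ = arccos(0.56011) ≈ 55.9°.

55.9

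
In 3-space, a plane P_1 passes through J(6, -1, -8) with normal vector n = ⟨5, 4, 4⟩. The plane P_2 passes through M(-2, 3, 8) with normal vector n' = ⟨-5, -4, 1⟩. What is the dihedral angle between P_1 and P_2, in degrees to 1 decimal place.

40.9

P_1: n·r = n·J gives 5x + 4y + 4z = -6.
P_2: n'·r = n'·M gives -5x - 4y + z = 6.
cos θ = |n₁·n₂| / (|n₁||n₂|) = |-37| / (√57 · √42).
θ = arccos(0.75621) ≈ 40.9°.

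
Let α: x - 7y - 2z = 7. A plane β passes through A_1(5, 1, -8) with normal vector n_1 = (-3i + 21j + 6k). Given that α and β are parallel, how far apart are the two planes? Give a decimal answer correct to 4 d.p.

β: n_1·r = n_1·A_1 gives -3x + 21y + 6z = -42.
Rescale β by 1/(-3): x - 7y - 2z = 14. Then distance = |7 − 14| / √54 ≈ 0.9526.

0.9526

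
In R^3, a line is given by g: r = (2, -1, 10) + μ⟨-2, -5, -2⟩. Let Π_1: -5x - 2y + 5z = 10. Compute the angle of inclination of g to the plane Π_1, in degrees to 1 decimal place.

sin θ = |n·v| / (|n||v|) = |10| / (√54 · √33) = 0.23689.
θ ≈ 13.7°.

13.7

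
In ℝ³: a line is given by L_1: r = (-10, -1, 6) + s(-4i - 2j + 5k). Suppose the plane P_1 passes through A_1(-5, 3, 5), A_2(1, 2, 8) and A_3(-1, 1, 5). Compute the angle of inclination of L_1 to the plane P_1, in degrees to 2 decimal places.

A_1A_2 = (6, -1, 3), A_1A_3 = (4, -2, 0); a normal to P_1 is A_1A_2 × A_1A_3 = (6, 12, -8).
Using A_1: P_1 has equation 6x + 12y - 8z = -34.
sin θ = |n·v| / (|n||v|) = |-88| / (√244 · √45) = 0.83981.
θ ≈ 57.12°.

57.12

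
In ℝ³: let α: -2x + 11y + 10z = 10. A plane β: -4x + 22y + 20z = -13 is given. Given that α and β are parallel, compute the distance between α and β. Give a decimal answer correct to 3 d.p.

1.100

Rescale β by 1/2: -2x + 11y + 10z = -13/2. Then distance = |10 − (-13/2)| / √225 ≈ 1.100.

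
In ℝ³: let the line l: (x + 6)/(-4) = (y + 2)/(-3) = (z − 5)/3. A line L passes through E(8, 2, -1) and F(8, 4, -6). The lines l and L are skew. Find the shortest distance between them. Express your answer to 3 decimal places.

l has direction (-4, -3, 3) through (-6, -2, 5).
A direction vector for L is F − E = (0, 2, -5).
Common perpendicular direction n = (-4, -3, 3) × (0, 2, -5) = (9, -20, -8).
With w = (8, 2, -1) − (-6, -2, 5) = (14, 4, -6), w · n = 94.
Distance = |w · n| / |n| = |94| / √545 ≈ 4.027.

4.027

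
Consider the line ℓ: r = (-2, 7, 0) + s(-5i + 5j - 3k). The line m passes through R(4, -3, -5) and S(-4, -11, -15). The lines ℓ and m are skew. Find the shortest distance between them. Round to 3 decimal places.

A direction vector for m is S − R = (-8, -8, -10).
Common perpendicular direction n = (-5, 5, -3) × (-8, -8, -10) = (-74, -26, 80).
With w = (4, -3, -5) − (-2, 7, 0) = (6, -10, -5), w · n = -584.
Distance = |w · n| / |n| = |-584| / √12552 ≈ 5.213.

5.213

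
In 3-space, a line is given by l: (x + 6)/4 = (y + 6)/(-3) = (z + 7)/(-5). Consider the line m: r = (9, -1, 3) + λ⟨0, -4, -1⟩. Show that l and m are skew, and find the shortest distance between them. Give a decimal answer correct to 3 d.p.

16.677

l has direction (4, -3, -5) through (-6, -6, -7).
Common perpendicular direction n = (4, -3, -5) × (0, -4, -1) = (-17, 4, -16).
With w = (9, -1, 3) − (-6, -6, -7) = (15, 5, 10), w · n = -395.
Since n ≠ 0 the lines are not parallel, and w · n = -395 ≠ 0 so they do not intersect; hence they are skew.
Distance = |w · n| / |n| = |-395| / √561 ≈ 16.677.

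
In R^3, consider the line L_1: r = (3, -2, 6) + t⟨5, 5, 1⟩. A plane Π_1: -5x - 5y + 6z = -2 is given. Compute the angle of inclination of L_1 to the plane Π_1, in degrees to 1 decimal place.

41.6

sin θ = |n·v| / (|n||v|) = |-44| / (√86 · √51) = 0.66438.
θ ≈ 41.6°.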